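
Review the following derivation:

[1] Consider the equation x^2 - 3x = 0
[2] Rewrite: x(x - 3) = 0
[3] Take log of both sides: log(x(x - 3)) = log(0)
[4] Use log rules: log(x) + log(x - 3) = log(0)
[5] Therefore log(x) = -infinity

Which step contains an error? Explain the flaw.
Step 3: Take log of both sides: log(x(x - 3)) = log(0)

Step 3 takes the logarithm of both sides, resulting in log(0) on the right side. The logarithm is only defined for positive numbers; log(0) is undefined (approaches negative infinity). This operation is invalid.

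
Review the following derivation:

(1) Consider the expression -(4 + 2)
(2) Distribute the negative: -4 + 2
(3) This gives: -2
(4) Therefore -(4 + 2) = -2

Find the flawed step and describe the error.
Step 2: Distribute the negative: -4 + 2

Step 2 incorrectly distributes the negative sign. The correct distribution is -(4 + 2) = -4 - 2 = -6. The negative must be applied to both terms, not just the first. The error treats -(4 + 2) as -4 + 2, which equals -2 instead of -6.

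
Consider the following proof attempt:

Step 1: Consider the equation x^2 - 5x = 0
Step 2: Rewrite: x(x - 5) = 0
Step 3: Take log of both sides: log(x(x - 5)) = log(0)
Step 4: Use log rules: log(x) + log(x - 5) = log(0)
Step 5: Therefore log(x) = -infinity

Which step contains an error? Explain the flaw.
Step 3: Take log of both sides: log(x(x - 5)) = log(0)

Step 3 takes the logarithm of both sides, resulting in log(0) on the right side. The logarithm is only defined for positive numbers; log(0) is undefined (approaches negative infinity). This operation is invalid.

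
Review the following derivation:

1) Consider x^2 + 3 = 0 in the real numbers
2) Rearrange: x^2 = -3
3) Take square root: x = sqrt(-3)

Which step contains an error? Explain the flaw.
Step 3: Take square root: x = sqrt(-3)

Step 3 takes the square root of -3, which is negative. In the real number system, the square root of a negative number is undefined. The equation x^2 + 3 = 0 has no real solutions. Square roots of negative numbers only exist in the complex numbers.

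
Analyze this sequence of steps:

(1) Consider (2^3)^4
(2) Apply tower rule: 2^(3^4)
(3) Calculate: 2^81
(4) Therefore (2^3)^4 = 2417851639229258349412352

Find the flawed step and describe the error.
Step 2: Apply tower rule: 2^(3^4)

Step 2 incorrectly states that (a^b)^c = a^(b^c). The correct rule is (a^b)^c = a^(b×c). The actual value is (2^3)^4 = 2^12 = 4096, not 2^81 = 2417851639229258349412352.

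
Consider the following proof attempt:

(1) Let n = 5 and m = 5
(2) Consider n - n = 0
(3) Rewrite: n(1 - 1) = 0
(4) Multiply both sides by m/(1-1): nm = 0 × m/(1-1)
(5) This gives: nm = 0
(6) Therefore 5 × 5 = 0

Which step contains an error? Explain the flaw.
Step 4: Multiply both sides by m/(1-1): nm = 0 × m/(1-1)

Step 4 multiplies both sides by m/(1-1). However, 1-1 = 0, so this is multiplication by m/0, which is undefined. We cannot multiply by an undefined expression.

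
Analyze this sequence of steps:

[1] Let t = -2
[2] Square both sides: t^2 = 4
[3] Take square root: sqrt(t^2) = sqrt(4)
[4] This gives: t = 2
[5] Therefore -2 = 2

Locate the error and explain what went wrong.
Step 4: This gives: t = 2

Step 4 incorrectly states that sqrt(t^2) = t. The correct identity is sqrt(t^2) = |t|. Since t = -2 < 0, we have sqrt(t^2) = |-2| = 2, not t = -2.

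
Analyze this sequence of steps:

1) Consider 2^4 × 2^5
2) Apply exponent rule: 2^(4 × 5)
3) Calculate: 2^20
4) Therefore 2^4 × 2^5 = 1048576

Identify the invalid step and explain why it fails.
Step 2: Apply exponent rule: 2^(4 × 5)

Step 2 incorrectly states that a^b × a^c = a^(b×c). The correct rule is a^b × a^c = a^(b+c). The actual value is 2^4 × 2^5 = 2^9 = 512, not 2^20 = 1048576.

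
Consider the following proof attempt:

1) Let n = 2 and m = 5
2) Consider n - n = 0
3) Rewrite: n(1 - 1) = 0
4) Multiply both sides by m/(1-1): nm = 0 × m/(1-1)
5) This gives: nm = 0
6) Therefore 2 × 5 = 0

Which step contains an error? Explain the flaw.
Step 4: Multiply both sides by m/(1-1): nm = 0 × m/(1-1)

Step 4 multiplies both sides by m/(1-1). However, 1-1 = 0, so this is multiplication by m/0, which is undefined. We cannot multiply by an undefined expression.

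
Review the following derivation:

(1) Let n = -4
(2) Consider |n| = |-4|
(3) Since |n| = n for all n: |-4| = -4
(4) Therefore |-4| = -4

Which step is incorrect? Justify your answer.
Step 3: Since |n| = n for all n: |-4| = -4

Step 3 incorrectly states that |n| = n for all n. The correct definition is |n| = n when n >= 0, and |n| = -n when n < 0. Since -4 < 0, we have |-4| = -(-4) = 4, not -4.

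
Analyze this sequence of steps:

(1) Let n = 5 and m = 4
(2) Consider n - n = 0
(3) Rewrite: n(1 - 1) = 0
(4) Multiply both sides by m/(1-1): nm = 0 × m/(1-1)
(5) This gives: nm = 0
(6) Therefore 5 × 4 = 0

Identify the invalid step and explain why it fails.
Step 4: Multiply both sides by m/(1-1): nm = 0 × m/(1-1)

Step 4 multiplies both sides by m/(1-1). However, 1-1 = 0, so this is multiplication by m/0, which is undefined. We cannot multiply by an undefined expression.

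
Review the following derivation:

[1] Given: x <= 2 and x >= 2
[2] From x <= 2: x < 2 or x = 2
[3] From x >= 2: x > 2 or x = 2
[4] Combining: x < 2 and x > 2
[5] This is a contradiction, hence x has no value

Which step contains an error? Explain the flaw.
Step 4: Combining: x < 2 and x > 2

Step 4 incorrectly combines the conditions. From x <= 2 and x >= 2, the intersection is x = 2. The error treats the 'or' cases as 'and' requirements. The correct conclusion is that x = 2 is the unique solution, not that no solution exists.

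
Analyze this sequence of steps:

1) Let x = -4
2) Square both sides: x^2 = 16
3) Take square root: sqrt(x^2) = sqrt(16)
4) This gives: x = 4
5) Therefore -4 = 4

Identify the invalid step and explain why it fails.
Step 4: This gives: x = 4

Step 4 incorrectly states that sqrt(x^2) = x. The correct identity is sqrt(x^2) = |x|. Since x = -4 < 0, we have sqrt(x^2) = |-4| = 4, not x = -4.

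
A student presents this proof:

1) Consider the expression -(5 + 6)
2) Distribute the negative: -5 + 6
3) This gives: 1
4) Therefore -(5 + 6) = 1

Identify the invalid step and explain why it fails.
Step 2: Distribute the negative: -5 + 6

Step 2 incorrectly distributes the negative sign. The correct distribution is -(5 + 6) = -5 - 6 = -11. The negative must be applied to both terms, not just the first. The error treats -(5 + 6) as -5 + 6, which equals 1 instead of -11.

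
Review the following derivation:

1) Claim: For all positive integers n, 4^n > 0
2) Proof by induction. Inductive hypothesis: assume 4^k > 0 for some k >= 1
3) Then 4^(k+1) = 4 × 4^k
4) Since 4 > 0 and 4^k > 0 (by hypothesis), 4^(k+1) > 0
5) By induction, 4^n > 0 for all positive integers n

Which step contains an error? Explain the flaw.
Step 5: By induction, 4^n > 0 for all positive integers n

Step 5 concludes the proof by induction, but no base case was ever established. A valid induction proof requires: (1) a base case proving 4^1 > 0, and (2) an inductive step showing IF 4^k > 0 THEN 4^(k+1) > 0. Steps 2-4 correctly establish the inductive step, but without the base case the conclusion in step 5 does not follow.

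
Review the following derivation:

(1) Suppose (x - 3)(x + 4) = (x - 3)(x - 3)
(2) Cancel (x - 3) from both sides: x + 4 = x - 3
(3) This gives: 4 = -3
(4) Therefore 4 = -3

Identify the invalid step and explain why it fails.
Step 2: Cancel (x - 3) from both sides: x + 4 = x - 3

Step 2 cancels (x - 3) from both sides. This is only valid if (x - 3) ≠ 0, i.e., x ≠ 3. When x = 3, both sides equal zero regardless of the other factors. The correct approach requires considering x = 3 as a separate case.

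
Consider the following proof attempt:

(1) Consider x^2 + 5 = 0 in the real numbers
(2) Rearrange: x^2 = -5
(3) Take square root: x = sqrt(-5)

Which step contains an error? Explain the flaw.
Step 3: Take square root: x = sqrt(-5)

Step 3 takes the square root of -5, which is negative. In the real number system, the square root of a negative number is undefined. The equation x^2 + 5 = 0 has no real solutions. Square roots of negative numbers only exist in the complex numbers.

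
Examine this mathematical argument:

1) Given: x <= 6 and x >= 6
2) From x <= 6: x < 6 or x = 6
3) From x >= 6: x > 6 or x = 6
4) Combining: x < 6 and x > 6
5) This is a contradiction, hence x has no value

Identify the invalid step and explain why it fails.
Step 4: Combining: x < 6 and x > 6

Step 4 incorrectly combines the conditions. From x <= 6 and x >= 6, the intersection is x = 6. The error treats the 'or' cases as 'and' requirements. The correct conclusion is that x = 6 is the unique solution, not that no solution exists.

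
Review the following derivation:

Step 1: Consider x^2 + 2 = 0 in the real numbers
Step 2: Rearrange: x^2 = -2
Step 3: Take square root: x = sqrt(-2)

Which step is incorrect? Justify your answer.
Step 3: Take square root: x = sqrt(-2)

Step 3 takes the square root of -2, which is negative. In the real number system, the square root of a negative number is undefined. The equation x^2 + 2 = 0 has no real solutions. Square roots of negative numbers only exist in the complex numbers.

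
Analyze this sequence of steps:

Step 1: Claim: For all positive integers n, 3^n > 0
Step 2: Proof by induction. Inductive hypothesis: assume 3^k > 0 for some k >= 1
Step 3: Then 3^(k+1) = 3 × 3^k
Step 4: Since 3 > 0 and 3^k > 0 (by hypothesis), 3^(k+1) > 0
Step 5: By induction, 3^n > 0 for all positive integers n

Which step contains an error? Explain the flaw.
Step 5: By induction, 3^n > 0 for all positive integers n

Step 5 concludes the proof by induction, but no base case was ever established. A valid induction proof requires: (1) a base case proving 3^1 > 0, and (2) an inductive step showing IF 3^k > 0 THEN 3^(k+1) > 0. Steps 2-4 correctly establish the inductive step, but without the base case the conclusion in step 5 does not follow.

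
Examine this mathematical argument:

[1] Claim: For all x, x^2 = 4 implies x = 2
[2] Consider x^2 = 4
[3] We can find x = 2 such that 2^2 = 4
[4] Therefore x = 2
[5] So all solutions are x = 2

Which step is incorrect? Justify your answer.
Step 4: Therefore x = 2

Step 4 incorrectly concludes that x = 2 is the only solution. The proof shows that x = 2 is A solution (existence), but does not show it is the ONLY solution (uniqueness). In fact, x = -2 is also a solution since (-2)^2 = 4. Finding one solution doesn't prove there are no others.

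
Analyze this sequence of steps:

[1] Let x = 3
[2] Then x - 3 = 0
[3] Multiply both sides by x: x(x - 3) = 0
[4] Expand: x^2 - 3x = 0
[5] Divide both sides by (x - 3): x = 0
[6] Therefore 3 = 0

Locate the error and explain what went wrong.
Step 5: Divide both sides by (x - 3): x = 0

Step 5 divides both sides by (x - 3). However, since x = 3, we have (x - 3) = 0. Division by zero is undefined, making this step invalid.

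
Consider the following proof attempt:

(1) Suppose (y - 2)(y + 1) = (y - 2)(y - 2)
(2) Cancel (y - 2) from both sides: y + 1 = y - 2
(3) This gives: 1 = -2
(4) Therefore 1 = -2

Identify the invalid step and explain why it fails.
Step 2: Cancel (y - 2) from both sides: y + 1 = y - 2

Step 2 cancels (y - 2) from both sides. This is only valid if (y - 2) ≠ 0, i.e., y ≠ 2. When y = 2, both sides equal zero regardless of the other factors. The correct approach requires considering y = 2 as a separate case.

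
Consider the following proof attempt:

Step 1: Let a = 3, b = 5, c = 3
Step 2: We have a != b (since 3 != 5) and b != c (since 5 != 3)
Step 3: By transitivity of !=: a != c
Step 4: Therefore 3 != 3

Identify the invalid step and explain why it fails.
Step 3: By transitivity of !=: a != c

Step 3 incorrectly applies transitivity to the '!=' relation. Transitivity states: if a R b and b R c, then a R c. However, '!=' is not transitive. Counterexample: 3 != 5 and 5 != 3, but 3 = 3 (both equal 3). Transitivity holds for relations like <, <=, =, but not for !=.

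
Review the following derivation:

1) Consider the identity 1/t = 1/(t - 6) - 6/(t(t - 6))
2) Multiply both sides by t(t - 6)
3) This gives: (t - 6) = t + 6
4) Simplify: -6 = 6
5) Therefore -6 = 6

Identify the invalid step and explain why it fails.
Step 3: This gives: (t - 6) = t + 6

Step 3 makes a sign error when clearing denominators. Multiplying -6/(t(t - 6)) by t(t - 6) gives -6, not +6. The correct result is (t - 6) = t - 6, which is trivially true, not (t - 6) = t + 6. (Step 1 is a valid identity: 1/(t - 6) - 6/(t(t - 6)) = (t - 6)/(t(t - 6)) = 1/t.)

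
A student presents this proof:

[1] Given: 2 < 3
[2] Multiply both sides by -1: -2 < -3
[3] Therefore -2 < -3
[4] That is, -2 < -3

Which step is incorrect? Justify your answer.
Step 2: Multiply both sides by -1: -2 < -3

Step 2 multiplies both sides by -1 but fails to reverse the inequality sign. When multiplying (or dividing) an inequality by a negative number, the direction must be reversed. Since 2 < 3, we should get -2 > -3, i.e., -2 > -3.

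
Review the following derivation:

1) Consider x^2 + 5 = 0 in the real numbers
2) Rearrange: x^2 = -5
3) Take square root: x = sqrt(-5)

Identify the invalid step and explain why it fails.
Step 3: Take square root: x = sqrt(-5)

Step 3 takes the square root of -5, which is negative. In the real number system, the square root of a negative number is undefined. The equation x^2 + 5 = 0 has no real solutions. Square roots of negative numbers only exist in the complex numbers.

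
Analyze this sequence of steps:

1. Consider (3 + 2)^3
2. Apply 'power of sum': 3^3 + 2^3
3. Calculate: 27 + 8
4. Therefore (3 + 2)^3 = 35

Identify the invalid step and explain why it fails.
Step 2: Apply 'power of sum': 3^3 + 2^3

Step 2 incorrectly applies a non-existent rule '(a+b)^n = a^n + b^n'. This is false in general. The correct expansion uses the binomial theorem. The actual value is (3 + 2)^3 = 5^3 = 125, not 35.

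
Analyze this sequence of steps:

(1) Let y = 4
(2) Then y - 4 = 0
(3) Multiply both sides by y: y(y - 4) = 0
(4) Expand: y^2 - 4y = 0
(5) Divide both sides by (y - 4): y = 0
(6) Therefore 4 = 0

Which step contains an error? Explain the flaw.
Step 5: Divide both sides by (y - 4): y = 0

Step 5 divides both sides by (y - 4). However, since y = 4, we have (y - 4) = 0. Division by zero is undefined, making this step invalid.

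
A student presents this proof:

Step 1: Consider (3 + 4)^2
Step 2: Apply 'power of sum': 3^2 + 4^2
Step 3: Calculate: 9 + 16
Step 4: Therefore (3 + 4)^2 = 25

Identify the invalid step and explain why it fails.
Step 2: Apply 'power of sum': 3^2 + 4^2

Step 2 incorrectly applies a non-existent rule '(a+b)^n = a^n + b^n'. This is false in general. The correct expansion uses the binomial theorem. The actual value is (3 + 4)^2 = 7^2 = 49, not 25.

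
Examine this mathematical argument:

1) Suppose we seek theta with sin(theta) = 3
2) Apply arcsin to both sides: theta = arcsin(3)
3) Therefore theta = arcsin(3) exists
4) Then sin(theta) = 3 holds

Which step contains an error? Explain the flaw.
Step 2: Apply arcsin to both sides: theta = arcsin(3)

Step 2 applies arcsin to 3. However, arcsin(x) is only defined for x in [-1, 1] because sin(theta) can only produce values in that range. Since |3| > 1, arcsin(3) is undefined. There is no angle whose sine equals 3.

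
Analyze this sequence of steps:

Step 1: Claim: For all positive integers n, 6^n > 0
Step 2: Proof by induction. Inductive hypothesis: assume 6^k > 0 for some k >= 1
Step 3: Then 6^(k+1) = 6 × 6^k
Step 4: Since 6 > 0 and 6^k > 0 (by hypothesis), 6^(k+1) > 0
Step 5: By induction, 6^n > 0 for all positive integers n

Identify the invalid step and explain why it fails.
Step 5: By induction, 6^n > 0 for all positive integers n

Step 5 concludes the proof by induction, but no base case was ever established. A valid induction proof requires: (1) a base case proving 6^1 > 0, and (2) an inductive step showing IF 6^k > 0 THEN 6^(k+1) > 0. Steps 2-4 correctly establish the inductive step, but without the base case the conclusion in step 5 does not follow.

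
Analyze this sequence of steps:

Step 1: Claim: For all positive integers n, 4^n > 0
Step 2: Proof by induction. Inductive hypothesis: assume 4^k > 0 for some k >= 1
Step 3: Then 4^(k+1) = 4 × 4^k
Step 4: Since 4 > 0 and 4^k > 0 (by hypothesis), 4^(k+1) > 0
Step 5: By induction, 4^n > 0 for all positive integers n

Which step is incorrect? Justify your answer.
Step 5: By induction, 4^n > 0 for all positive integers n

Step 5 concludes the proof by induction, but no base case was ever established. A valid induction proof requires: (1) a base case proving 4^1 > 0, and (2) an inductive step showing IF 4^k > 0 THEN 4^(k+1) > 0. Steps 2-4 correctly establish the inductive step, but without the base case the conclusion in step 5 does not follow.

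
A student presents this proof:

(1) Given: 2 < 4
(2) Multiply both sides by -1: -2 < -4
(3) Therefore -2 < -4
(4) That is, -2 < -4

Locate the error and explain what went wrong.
Step 2: Multiply both sides by -1: -2 < -4

Step 2 multiplies both sides by -1 but fails to reverse the inequality sign. When multiplying (or dividing) an inequality by a negative number, the direction must be reversed. Since 2 < 4, we should get -2 > -4, i.e., -2 > -4.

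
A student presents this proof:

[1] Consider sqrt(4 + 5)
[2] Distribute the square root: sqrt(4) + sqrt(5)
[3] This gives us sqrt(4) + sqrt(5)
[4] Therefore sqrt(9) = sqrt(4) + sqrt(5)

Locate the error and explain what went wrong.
Step 2: Distribute the square root: sqrt(4) + sqrt(5)

Step 2 incorrectly 'distributes' the square root over addition. The square root function does not distribute: sqrt(a + b) ≠ sqrt(a) + sqrt(b). In fact, sqrt(4 + 5) = sqrt(9) ≈ 3.0000, while sqrt(4) + sqrt(5) ≈ 4.2361.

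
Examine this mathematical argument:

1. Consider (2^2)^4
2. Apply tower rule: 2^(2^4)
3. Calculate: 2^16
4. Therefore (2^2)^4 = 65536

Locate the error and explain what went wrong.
Step 2: Apply tower rule: 2^(2^4)

Step 2 incorrectly states that (a^b)^c = a^(b^c). The correct rule is (a^b)^c = a^(b×c). The actual value is (2^2)^4 = 2^8 = 256, not 2^16 = 65536.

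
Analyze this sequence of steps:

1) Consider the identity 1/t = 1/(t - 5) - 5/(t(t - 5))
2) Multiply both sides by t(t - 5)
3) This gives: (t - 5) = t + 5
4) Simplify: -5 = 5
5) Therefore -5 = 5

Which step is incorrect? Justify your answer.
Step 3: This gives: (t - 5) = t + 5

Step 3 makes a sign error when clearing denominators. Multiplying -5/(t(t - 5)) by t(t - 5) gives -5, not +5. The correct result is (t - 5) = t - 5, which is trivially true, not (t - 5) = t + 5. (Step 1 is a valid identity: 1/(t - 5) - 5/(t(t - 5)) = (t - 5)/(t(t - 5)) = 1/t.)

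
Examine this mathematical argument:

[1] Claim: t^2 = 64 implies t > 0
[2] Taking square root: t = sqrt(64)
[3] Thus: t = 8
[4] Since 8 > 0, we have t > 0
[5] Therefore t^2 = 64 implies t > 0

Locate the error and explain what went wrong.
Step 2: Taking square root: t = sqrt(64)

Step 2 takes the square root and assumes the positive root only. The equation t^2 = 64 actually has two solutions: t = 8 and t = -8. The proof silently assumes t > 0 without justification, then uses this assumption to conclude t > 0, which is circular. The counterexample t = -8 shows the claim is false.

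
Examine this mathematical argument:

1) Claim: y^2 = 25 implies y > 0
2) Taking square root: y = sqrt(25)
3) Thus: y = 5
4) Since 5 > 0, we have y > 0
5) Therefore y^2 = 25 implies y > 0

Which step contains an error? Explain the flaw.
Step 2: Taking square root: y = sqrt(25)

Step 2 takes the square root and assumes the positive root only. The equation y^2 = 25 actually has two solutions: y = 5 and y = -5. The proof silently assumes y > 0 without justification, then uses this assumption to conclude y > 0, which is circular. The counterexample y = -5 shows the claim is false.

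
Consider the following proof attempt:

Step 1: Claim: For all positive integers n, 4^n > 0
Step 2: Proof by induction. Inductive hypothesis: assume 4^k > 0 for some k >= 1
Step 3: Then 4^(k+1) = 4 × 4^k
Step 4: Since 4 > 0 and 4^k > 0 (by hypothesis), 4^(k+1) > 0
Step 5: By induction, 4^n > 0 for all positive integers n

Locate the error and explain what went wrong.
Step 5: By induction, 4^n > 0 for all positive integers n

Step 5 concludes the proof by induction, but no base case was ever established. A valid induction proof requires: (1) a base case proving 4^1 > 0, and (2) an inductive step showing IF 4^k > 0 THEN 4^(k+1) > 0. Steps 2-4 correctly establish the inductive step, but without the base case the conclusion in step 5 does not follow.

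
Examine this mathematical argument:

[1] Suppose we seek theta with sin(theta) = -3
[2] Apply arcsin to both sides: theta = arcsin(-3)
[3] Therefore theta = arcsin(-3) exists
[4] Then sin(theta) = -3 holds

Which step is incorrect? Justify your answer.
Step 2: Apply arcsin to both sides: theta = arcsin(-3)

Step 2 applies arcsin to -3. However, arcsin(x) is only defined for x in [-1, 1] because sin(theta) can only produce values in that range. Since |-3| > 1, arcsin(-3) is undefined. There is no angle whose sine equals -3.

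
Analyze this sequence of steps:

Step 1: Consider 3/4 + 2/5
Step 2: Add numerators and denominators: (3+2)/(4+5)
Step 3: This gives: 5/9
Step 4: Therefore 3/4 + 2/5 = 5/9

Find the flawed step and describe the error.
Step 2: Add numerators and denominators: (3+2)/(4+5)

Step 2 incorrectly adds fractions by separately adding numerators and denominators. This is wrong. The correct method requires a common denominator: 3/4 + 2/5 = (3×5 + 2×4)/(4×5) = 23/20 = 23/20. The method used gives 5/9, which is different.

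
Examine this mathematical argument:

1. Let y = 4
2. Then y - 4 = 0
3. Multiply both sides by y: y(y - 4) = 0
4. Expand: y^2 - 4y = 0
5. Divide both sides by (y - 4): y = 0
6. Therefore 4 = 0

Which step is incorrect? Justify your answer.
Step 5: Divide both sides by (y - 4): y = 0

Step 5 divides both sides by (y - 4). However, since y = 4, we have (y - 4) = 0. Division by zero is undefined, making this step invalid.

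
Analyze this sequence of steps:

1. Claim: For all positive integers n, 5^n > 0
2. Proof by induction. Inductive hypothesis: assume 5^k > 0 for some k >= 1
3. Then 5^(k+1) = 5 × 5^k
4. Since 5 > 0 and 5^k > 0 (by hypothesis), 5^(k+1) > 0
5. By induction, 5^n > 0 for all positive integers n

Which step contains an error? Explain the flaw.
Step 5: By induction, 5^n > 0 for all positive integers n

Step 5 concludes the proof by induction, but no base case was ever established. A valid induction proof requires: (1) a base case proving 5^1 > 0, and (2) an inductive step showing IF 5^k > 0 THEN 5^(k+1) > 0. Steps 2-4 correctly establish the inductive step, but without the base case the conclusion in step 5 does not follow.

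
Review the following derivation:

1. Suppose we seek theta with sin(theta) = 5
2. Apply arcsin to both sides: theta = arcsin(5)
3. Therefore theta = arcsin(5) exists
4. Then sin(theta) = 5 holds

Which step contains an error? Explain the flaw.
Step 2: Apply arcsin to both sides: theta = arcsin(5)

Step 2 applies arcsin to 5. However, arcsin(x) is only defined for x in [-1, 1] because sin(theta) can only produce values in that range. Since |5| > 1, arcsin(5) is undefined. There is no angle whose sine equals 5.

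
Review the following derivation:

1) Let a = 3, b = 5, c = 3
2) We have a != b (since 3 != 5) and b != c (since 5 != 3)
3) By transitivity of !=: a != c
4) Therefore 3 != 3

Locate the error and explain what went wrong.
Step 3: By transitivity of !=: a != c

Step 3 incorrectly applies transitivity to the '!=' relation. Transitivity states: if a R b and b R c, then a R c. However, '!=' is not transitive. Counterexample: 3 != 5 and 5 != 3, but 3 = 3 (both equal 3). Transitivity holds for relations like <, <=, =, but not for !=.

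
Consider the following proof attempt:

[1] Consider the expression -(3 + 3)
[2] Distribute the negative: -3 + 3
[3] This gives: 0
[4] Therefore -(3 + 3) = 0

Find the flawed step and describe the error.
Step 2: Distribute the negative: -3 + 3

Step 2 incorrectly distributes the negative sign. The correct distribution is -(3 + 3) = -3 - 3 = -6. The negative must be applied to both terms, not just the first. The error treats -(3 + 3) as -3 + 3, which equals 0 instead of -6.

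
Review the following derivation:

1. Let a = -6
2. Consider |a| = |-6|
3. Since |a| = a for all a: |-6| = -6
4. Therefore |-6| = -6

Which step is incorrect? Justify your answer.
Step 3: Since |a| = a for all a: |-6| = -6

Step 3 incorrectly states that |a| = a for all a. The correct definition is |a| = a when a >= 0, and |a| = -a when a < 0. Since -6 < 0, we have |-6| = -(-6) = 6, not -6.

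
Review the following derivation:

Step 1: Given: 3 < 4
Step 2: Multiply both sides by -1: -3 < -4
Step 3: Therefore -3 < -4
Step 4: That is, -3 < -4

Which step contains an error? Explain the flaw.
Step 2: Multiply both sides by -1: -3 < -4

Step 2 multiplies both sides by -1 but fails to reverse the inequality sign. When multiplying (or dividing) an inequality by a negative number, the direction must be reversed. Since 3 < 4, we should get -3 > -4, i.e., -3 > -4.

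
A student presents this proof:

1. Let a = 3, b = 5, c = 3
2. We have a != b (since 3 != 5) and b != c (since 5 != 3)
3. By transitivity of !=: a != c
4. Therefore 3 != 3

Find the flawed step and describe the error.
Step 3: By transitivity of !=: a != c

Step 3 incorrectly applies transitivity to the '!=' relation. Transitivity states: if a R b and b R c, then a R c. However, '!=' is not transitive. Counterexample: 3 != 5 and 5 != 3, but 3 = 3 (both equal 3). Transitivity holds for relations like <, <=, =, but not for !=.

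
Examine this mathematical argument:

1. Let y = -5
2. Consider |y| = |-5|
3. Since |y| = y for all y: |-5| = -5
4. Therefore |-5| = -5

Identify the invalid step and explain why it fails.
Step 3: Since |y| = y for all y: |-5| = -5

Step 3 incorrectly states that |y| = y for all y. The correct definition is |y| = y when y >= 0, and |y| = -y when y < 0. Since -5 < 0, we have |-5| = -(-5) = 5, not -5.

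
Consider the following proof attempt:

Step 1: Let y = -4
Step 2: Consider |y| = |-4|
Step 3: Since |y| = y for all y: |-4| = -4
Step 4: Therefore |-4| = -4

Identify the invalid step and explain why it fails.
Step 3: Since |y| = y for all y: |-4| = -4

Step 3 incorrectly states that |y| = y for all y. The correct definition is |y| = y when y >= 0, and |y| = -y when y < 0. Since -4 < 0, we have |-4| = -(-4) = 4, not -4.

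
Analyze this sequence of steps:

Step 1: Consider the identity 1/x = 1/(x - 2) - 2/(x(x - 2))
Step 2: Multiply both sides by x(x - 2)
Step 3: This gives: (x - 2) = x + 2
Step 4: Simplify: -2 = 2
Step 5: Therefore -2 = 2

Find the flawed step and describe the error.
Step 3: This gives: (x - 2) = x + 2

Step 3 makes a sign error when clearing denominators. Multiplying -2/(x(x - 2)) by x(x - 2) gives -2, not +2. The correct result is (x - 2) = x - 2, which is trivially true, not (x - 2) = x + 2. (Step 1 is a valid identity: 1/(x - 2) - 2/(x(x - 2)) = (x - 2)/(x(x - 2)) = 1/x.)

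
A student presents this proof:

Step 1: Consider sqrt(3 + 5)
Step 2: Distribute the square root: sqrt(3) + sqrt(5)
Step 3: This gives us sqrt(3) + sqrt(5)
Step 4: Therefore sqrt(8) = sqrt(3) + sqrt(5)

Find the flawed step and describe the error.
Step 2: Distribute the square root: sqrt(3) + sqrt(5)

Step 2 incorrectly 'distributes' the square root over addition. The square root function does not distribute: sqrt(a + b) ≠ sqrt(a) + sqrt(b). In fact, sqrt(3 + 5) = sqrt(8) ≈ 2.8284, while sqrt(3) + sqrt(5) ≈ 3.9681.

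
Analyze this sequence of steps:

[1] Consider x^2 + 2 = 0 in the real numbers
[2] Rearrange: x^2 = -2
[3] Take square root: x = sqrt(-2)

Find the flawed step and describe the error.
Step 3: Take square root: x = sqrt(-2)

Step 3 takes the square root of -2, which is negative. In the real number system, the square root of a negative number is undefined. The equation x^2 + 2 = 0 has no real solutions. Square roots of negative numbers only exist in the complex numbers.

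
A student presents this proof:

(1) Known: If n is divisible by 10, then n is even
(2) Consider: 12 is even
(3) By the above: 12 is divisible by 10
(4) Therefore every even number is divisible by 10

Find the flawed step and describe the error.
Step 3: By the above: 12 is divisible by 10

Step 3 commits the fallacy of affirming the consequent. The known fact 'divisible by 10 → even' does NOT imply 'even → divisible by 10'. That would be the converse, which is false. For example, 12 is even but 12 ÷ 10 = 1.20, which is not an integer.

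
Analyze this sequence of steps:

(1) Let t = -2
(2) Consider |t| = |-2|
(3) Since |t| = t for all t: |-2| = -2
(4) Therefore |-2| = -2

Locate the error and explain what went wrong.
Step 3: Since |t| = t for all t: |-2| = -2

Step 3 incorrectly states that |t| = t for all t. The correct definition is |t| = t when t >= 0, and |t| = -t when t < 0. Since -2 < 0, we have |-2| = -(-2) = 2, not -2.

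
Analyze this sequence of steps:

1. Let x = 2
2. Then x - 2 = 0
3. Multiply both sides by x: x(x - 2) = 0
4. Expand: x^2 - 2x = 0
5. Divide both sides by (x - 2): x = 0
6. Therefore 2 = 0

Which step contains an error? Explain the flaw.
Step 5: Divide both sides by (x - 2): x = 0

Step 5 divides both sides by (x - 2). However, since x = 2, we have (x - 2) = 0. Division by zero is undefined, making this step invalid.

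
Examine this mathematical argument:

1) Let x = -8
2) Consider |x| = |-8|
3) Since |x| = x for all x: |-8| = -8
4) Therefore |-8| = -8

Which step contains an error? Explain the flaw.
Step 3: Since |x| = x for all x: |-8| = -8

Step 3 incorrectly states that |x| = x for all x. The correct definition is |x| = x when x >= 0, and |x| = -x when x < 0. Since -8 < 0, we have |-8| = -(-8) = 8, not -8.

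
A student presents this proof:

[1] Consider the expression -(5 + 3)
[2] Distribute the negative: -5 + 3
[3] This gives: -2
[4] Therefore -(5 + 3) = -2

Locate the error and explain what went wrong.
Step 2: Distribute the negative: -5 + 3

Step 2 incorrectly distributes the negative sign. The correct distribution is -(5 + 3) = -5 - 3 = -8. The negative must be applied to both terms, not just the first. The error treats -(5 + 3) as -5 + 3, which equals -2 instead of -8.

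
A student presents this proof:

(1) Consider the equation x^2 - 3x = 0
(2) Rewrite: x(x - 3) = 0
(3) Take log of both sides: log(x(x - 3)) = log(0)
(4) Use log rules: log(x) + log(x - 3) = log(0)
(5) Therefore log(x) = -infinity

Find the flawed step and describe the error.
Step 3: Take log of both sides: log(x(x - 3)) = log(0)

Step 3 takes the logarithm of both sides, resulting in log(0) on the right side. The logarithm is only defined for positive numbers; log(0) is undefined (approaches negative infinity). This operation is invalid.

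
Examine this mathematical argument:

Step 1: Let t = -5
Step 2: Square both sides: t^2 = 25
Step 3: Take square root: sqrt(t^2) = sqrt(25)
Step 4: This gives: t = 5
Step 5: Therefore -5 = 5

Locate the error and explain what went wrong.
Step 4: This gives: t = 5

Step 4 incorrectly states that sqrt(t^2) = t. The correct identity is sqrt(t^2) = |t|. Since t = -5 < 0, we have sqrt(t^2) = |-5| = 5, not t = -5.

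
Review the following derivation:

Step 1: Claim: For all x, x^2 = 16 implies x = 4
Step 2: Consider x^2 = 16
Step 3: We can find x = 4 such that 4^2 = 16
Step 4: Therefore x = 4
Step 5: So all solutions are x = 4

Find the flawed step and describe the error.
Step 4: Therefore x = 4

Step 4 incorrectly concludes that x = 4 is the only solution. The proof shows that x = 4 is A solution (existence), but does not show it is the ONLY solution (uniqueness). In fact, x = -4 is also a solution since (-4)^2 = 16. Finding one solution doesn't prove there are no others.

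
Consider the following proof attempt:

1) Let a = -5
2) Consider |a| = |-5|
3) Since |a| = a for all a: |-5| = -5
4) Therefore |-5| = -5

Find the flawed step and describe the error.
Step 3: Since |a| = a for all a: |-5| = -5

Step 3 incorrectly states that |a| = a for all a. The correct definition is |a| = a when a >= 0, and |a| = -a when a < 0. Since -5 < 0, we have |-5| = -(-5) = 5, not -5.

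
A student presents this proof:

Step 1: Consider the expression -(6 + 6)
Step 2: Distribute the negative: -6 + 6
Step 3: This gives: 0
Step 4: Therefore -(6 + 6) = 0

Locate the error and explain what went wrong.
Step 2: Distribute the negative: -6 + 6

Step 2 incorrectly distributes the negative sign. The correct distribution is -(6 + 6) = -6 - 6 = -12. The negative must be applied to both terms, not just the first. The error treats -(6 + 6) as -6 + 6, which equals 0 instead of -12.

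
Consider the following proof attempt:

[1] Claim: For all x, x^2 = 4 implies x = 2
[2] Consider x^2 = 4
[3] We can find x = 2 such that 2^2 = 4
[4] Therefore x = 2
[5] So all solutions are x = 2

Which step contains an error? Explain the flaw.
Step 4: Therefore x = 2

Step 4 incorrectly concludes that x = 2 is the only solution. The proof shows that x = 2 is A solution (existence), but does not show it is the ONLY solution (uniqueness). In fact, x = -2 is also a solution since (-2)^2 = 4. Finding one solution doesn't prove there are no others.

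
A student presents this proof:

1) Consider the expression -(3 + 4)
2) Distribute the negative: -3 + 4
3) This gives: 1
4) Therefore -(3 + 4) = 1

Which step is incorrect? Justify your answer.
Step 2: Distribute the negative: -3 + 4

Step 2 incorrectly distributes the negative sign. The correct distribution is -(3 + 4) = -3 - 4 = -7. The negative must be applied to both terms, not just the first. The error treats -(3 + 4) as -3 + 4, which equals 1 instead of -7.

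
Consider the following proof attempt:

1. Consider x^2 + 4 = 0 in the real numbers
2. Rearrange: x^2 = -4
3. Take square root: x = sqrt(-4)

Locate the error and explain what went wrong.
Step 3: Take square root: x = sqrt(-4)

Step 3 takes the square root of -4, which is negative. In the real number system, the square root of a negative number is undefined. The equation x^2 + 4 = 0 has no real solutions. Square roots of negative numbers only exist in the complex numbers.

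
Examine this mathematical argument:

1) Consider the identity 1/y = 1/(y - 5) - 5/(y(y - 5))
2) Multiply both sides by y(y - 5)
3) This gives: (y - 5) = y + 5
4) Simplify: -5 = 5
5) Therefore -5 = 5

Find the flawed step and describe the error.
Step 3: This gives: (y - 5) = y + 5

Step 3 makes a sign error when clearing denominators. Multiplying -5/(y(y - 5)) by y(y - 5) gives -5, not +5. The correct result is (y - 5) = y - 5, which is trivially true, not (y - 5) = y + 5. (Step 1 is a valid identity: 1/(y - 5) - 5/(y(y - 5)) = (y - 5)/(y(y - 5)) = 1/y.)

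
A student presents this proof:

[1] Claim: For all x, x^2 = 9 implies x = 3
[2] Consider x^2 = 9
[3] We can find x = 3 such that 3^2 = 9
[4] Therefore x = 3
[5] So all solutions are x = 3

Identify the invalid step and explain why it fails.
Step 4: Therefore x = 3

Step 4 incorrectly concludes that x = 3 is the only solution. The proof shows that x = 3 is A solution (existence), but does not show it is the ONLY solution (uniqueness). In fact, x = -3 is also a solution since (-3)^2 = 9. Finding one solution doesn't prove there are no others.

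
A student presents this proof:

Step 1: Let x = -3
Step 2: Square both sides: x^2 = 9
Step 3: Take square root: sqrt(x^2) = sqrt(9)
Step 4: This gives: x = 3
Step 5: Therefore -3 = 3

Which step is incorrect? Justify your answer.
Step 4: This gives: x = 3

Step 4 incorrectly states that sqrt(x^2) = x. The correct identity is sqrt(x^2) = |x|. Since x = -3 < 0, we have sqrt(x^2) = |-3| = 3, not x = -3.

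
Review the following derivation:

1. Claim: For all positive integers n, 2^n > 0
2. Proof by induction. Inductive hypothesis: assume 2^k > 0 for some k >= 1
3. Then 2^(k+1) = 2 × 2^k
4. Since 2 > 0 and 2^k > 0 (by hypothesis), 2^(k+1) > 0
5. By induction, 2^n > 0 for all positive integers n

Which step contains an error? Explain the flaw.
Step 5: By induction, 2^n > 0 for all positive integers n

Step 5 concludes the proof by induction, but no base case was ever established. A valid induction proof requires: (1) a base case proving 2^1 > 0, and (2) an inductive step showing IF 2^k > 0 THEN 2^(k+1) > 0. Steps 2-4 correctly establish the inductive step, but without the base case the conclusion in step 5 does not follow.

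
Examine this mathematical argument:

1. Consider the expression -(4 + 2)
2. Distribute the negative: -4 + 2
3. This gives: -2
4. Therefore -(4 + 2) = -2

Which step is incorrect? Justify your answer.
Step 2: Distribute the negative: -4 + 2

Step 2 incorrectly distributes the negative sign. The correct distribution is -(4 + 2) = -4 - 2 = -6. The negative must be applied to both terms, not just the first. The error treats -(4 + 2) as -4 + 2, which equals -2 instead of -6.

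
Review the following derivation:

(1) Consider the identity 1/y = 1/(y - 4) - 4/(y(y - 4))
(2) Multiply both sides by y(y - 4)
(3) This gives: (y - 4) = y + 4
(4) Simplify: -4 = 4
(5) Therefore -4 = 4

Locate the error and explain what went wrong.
Step 3: This gives: (y - 4) = y + 4

Step 3 makes a sign error when clearing denominators. Multiplying -4/(y(y - 4)) by y(y - 4) gives -4, not +4. The correct result is (y - 4) = y - 4, which is trivially true, not (y - 4) = y + 4. (Step 1 is a valid identity: 1/(y - 4) - 4/(y(y - 4)) = (y - 4)/(y(y - 4)) = 1/y.)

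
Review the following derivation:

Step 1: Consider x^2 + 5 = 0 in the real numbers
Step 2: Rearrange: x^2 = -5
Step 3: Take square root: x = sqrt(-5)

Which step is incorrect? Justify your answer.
Step 3: Take square root: x = sqrt(-5)

Step 3 takes the square root of -5, which is negative. In the real number system, the square root of a negative number is undefined. The equation x^2 + 5 = 0 has no real solutions. Square roots of negative numbers only exist in the complex numbers.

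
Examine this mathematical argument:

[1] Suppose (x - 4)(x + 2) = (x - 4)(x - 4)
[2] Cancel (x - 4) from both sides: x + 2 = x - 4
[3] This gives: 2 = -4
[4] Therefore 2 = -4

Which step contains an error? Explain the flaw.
Step 2: Cancel (x - 4) from both sides: x + 2 = x - 4

Step 2 cancels (x - 4) from both sides. This is only valid if (x - 4) ≠ 0, i.e., x ≠ 4. When x = 4, both sides equal zero regardless of the other factors. The correct approach requires considering x = 4 as a separate case.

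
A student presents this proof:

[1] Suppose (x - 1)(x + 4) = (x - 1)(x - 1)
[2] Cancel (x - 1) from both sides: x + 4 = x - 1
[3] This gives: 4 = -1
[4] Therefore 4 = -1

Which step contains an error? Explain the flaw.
Step 2: Cancel (x - 1) from both sides: x + 4 = x - 1

Step 2 cancels (x - 1) from both sides. This is only valid if (x - 1) ≠ 0, i.e., x ≠ 1. When x = 1, both sides equal zero regardless of the other factors. The correct approach requires considering x = 1 as a separate case.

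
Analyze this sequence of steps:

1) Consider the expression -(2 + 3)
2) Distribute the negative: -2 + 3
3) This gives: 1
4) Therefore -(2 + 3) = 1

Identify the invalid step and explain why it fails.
Step 2: Distribute the negative: -2 + 3

Step 2 incorrectly distributes the negative sign. The correct distribution is -(2 + 3) = -2 - 3 = -5. The negative must be applied to both terms, not just the first. The error treats -(2 + 3) as -2 + 3, which equals 1 instead of -5.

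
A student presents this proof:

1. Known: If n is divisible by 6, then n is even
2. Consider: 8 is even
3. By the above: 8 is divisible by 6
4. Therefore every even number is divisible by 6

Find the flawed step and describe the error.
Step 3: By the above: 8 is divisible by 6

Step 3 commits the fallacy of affirming the consequent. The known fact 'divisible by 6 → even' does NOT imply 'even → divisible by 6'. That would be the converse, which is false. For example, 8 is even but 8 ÷ 6 = 1.33, which is not an integer.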